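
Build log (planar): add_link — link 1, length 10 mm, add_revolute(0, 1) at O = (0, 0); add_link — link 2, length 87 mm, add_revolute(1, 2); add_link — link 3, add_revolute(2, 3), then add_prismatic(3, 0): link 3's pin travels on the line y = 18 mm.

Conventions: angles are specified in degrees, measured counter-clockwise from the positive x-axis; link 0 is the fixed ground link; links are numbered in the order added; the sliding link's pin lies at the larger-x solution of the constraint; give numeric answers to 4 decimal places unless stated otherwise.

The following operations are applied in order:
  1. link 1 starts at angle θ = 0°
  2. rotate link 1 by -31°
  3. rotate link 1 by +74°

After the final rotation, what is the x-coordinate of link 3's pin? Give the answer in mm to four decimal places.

geometry: r = 10 mm, L = 87 mm, e = 18 mm; θ starts at 0°
rotate link 1 by -31°: θ ← 0° -31° = -31°
rotate link 1 by +74°: θ ← -31° +74° = 43°
crank pin P = (r cos θ, r sin θ) = (7.313537, 6.819984)
h = r sin θ − e = 6.819984 − 18 = -11.180016
x = r cos θ + √(L² − h²) = 7.313537 + 86.278660 = 93.592197

93.5922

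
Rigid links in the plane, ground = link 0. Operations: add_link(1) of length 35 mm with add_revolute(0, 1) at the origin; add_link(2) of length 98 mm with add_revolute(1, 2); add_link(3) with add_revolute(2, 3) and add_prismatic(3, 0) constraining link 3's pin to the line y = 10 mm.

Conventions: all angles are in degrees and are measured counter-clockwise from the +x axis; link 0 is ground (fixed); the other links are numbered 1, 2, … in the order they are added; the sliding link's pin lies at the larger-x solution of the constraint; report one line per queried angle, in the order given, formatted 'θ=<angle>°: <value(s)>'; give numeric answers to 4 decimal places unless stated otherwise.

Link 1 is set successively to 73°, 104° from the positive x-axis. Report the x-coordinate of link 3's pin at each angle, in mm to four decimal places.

geometry: r = 35 mm, L = 98 mm, e = 10 mm
θ=73°: crank pin P = (r cos θ, r sin θ) = (10.233010, 33.470666)
θ=73°: h = r sin θ − e = 33.470666 − 10 = 23.470666
θ=73°: x = r cos θ + √(L² − h²) = 10.233010 + 95.147926 = 105.380936
θ=104°: crank pin P = (r cos θ, r sin θ) = (-8.467266, 33.960350)
θ=104°: h = r sin θ − e = 33.960350 − 10 = 23.960350
θ=104°: x = r cos θ + √(L² − h²) = -8.467266 + 95.025794 = 86.558528

θ=73°: 105.3809
θ=104°: 86.5585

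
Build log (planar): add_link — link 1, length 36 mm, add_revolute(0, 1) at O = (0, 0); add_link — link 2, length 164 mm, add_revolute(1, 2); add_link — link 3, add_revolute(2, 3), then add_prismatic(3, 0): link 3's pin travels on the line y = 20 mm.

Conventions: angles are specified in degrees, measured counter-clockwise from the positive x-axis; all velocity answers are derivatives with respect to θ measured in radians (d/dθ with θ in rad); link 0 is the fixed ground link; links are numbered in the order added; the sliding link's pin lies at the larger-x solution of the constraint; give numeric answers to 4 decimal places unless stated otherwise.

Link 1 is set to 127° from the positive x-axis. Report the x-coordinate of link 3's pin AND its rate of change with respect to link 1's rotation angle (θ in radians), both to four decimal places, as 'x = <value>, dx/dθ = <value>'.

geometry: r = 36 mm, L = 164 mm, e = 20 mm
crank pin P = (r cos θ, r sin θ) = (-21.665341, 28.750878)
h = r sin θ − e = 28.750878 − 20 = 8.750878
x = r cos θ + √(L² − h²) = -21.665341 + 163.766364 = 142.101024
dx/dθ = −r sin θ − h·r cos θ/√(L² − h²) (θ in radians; h = 8.750878) = -27.593188

x = 142.1010, dx/dθ = -27.5932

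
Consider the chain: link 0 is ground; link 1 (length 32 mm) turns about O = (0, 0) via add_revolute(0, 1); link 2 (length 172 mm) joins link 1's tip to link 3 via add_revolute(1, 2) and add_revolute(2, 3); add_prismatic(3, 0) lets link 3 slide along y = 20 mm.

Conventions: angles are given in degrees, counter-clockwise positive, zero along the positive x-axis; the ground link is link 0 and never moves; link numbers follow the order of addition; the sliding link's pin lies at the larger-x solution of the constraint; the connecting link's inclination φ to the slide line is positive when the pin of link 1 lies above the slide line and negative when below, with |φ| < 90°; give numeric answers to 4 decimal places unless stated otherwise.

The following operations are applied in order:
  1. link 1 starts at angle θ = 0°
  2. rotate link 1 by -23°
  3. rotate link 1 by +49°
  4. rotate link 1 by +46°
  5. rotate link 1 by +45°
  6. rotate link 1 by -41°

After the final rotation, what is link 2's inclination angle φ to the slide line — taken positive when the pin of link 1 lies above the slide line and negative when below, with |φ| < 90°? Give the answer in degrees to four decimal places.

geometry: r = 32 mm, L = 172 mm, e = 20 mm; θ starts at 0°
rotate link 1 by -23°: θ ← 0° -23° = -23°
rotate link 1 by +49°: θ ← -23° +49° = 26°
rotate link 1 by +46°: θ ← 26° +46° = 72°
rotate link 1 by +45°: θ ← 72° +45° = 117°
rotate link 1 by -41°: θ ← 117° -41° = 76°
h = r sin θ − e = 31.049463 − 20 = 11.049463
sin φ = h / L = 11.049463 / 172 = 0.06424107
φ = arcsin(0.06424107) = 3.683278°

3.6833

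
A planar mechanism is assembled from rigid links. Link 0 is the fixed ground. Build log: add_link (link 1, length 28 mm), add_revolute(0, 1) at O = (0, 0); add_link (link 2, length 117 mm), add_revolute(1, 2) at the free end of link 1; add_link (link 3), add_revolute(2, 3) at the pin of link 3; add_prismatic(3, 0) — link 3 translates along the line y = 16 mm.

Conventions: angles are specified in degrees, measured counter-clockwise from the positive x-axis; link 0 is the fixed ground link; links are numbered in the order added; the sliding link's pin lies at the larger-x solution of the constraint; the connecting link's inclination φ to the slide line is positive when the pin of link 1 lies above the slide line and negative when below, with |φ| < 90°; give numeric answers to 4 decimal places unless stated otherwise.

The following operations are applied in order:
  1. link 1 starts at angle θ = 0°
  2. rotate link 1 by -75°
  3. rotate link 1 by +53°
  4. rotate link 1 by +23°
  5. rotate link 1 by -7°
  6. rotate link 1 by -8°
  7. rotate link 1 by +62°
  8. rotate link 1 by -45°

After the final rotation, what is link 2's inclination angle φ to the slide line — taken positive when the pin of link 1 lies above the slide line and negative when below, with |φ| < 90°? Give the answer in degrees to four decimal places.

geometry: r = 28 mm, L = 117 mm, e = 16 mm; θ starts at 0°
rotate link 1 by -75°: θ ← 0° -75° = -75°
rotate link 1 by +53°: θ ← -75° +53° = -22°
rotate link 1 by +23°: θ ← -22° +23° = 1°
rotate link 1 by -7°: θ ← 1° -7° = -6°
rotate link 1 by -8°: θ ← -6° -8° = -14°
rotate link 1 by +62°: θ ← -14° +62° = 48°
rotate link 1 by -45°: θ ← 48° -45° = 3°
h = r sin θ − e = 1.465407 − 16 = -14.534593
sin φ = h / L = -14.534593 / 117 = -0.12422729
φ = arcsin(-0.12422729) = -7.136135°

-7.1361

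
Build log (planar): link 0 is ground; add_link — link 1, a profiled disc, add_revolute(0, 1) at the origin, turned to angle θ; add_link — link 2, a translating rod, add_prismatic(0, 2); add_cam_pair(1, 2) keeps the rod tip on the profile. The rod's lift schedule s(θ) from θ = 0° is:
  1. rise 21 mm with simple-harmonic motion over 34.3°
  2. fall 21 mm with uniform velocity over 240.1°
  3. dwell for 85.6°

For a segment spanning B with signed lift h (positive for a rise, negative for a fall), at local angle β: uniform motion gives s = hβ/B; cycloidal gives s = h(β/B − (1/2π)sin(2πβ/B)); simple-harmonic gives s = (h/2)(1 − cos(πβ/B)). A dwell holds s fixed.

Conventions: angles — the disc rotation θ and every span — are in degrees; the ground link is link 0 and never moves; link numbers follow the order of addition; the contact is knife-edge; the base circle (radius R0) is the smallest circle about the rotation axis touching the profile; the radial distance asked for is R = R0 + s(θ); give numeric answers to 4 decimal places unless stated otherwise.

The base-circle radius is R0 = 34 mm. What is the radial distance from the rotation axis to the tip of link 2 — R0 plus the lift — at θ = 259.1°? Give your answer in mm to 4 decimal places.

seg 1 [0°–34.3°] simple-harmonic, h=21: full span → s += 21 → s = 21.0000
seg 2 [34.3°–274.4°] uniform, h=-21: θ=259.1° here. β=224.8, B=240.1. -21·224.8/240.1 = -19.6618 → s = 1.3382
R = R0 + s = 34 + 1.3382 = 35.3382

35.3382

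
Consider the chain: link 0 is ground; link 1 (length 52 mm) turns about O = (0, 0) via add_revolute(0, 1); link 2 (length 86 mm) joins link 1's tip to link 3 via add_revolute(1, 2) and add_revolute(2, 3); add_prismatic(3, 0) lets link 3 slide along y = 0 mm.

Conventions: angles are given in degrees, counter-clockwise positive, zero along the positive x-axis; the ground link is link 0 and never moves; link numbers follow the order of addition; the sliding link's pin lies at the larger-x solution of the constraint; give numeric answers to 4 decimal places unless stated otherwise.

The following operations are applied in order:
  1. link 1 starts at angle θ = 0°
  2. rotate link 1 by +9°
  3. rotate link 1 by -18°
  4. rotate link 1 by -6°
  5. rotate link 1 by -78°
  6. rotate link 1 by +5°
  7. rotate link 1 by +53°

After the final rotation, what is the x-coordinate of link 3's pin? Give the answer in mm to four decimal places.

geometry: r = 52 mm, L = 86 mm, e = 0 mm; θ starts at 0°
rotate link 1 by +9°: θ ← 0° +9° = 9°
rotate link 1 by -18°: θ ← 9° -18° = -9°
rotate link 1 by -6°: θ ← -9° -6° = -15°
rotate link 1 by -78°: θ ← -15° -78° = -93°
rotate link 1 by +5°: θ ← -93° +5° = -88°
rotate link 1 by +53°: θ ← -88° +53° = -35°
crank pin P = (r cos θ, r sin θ) = (42.595906, -29.825975)
h = r sin θ − e = -29.825975 − 0 = -29.825975
x = r cos θ + √(L² − h²) = 42.595906 + 80.662328 = 123.258235

123.2582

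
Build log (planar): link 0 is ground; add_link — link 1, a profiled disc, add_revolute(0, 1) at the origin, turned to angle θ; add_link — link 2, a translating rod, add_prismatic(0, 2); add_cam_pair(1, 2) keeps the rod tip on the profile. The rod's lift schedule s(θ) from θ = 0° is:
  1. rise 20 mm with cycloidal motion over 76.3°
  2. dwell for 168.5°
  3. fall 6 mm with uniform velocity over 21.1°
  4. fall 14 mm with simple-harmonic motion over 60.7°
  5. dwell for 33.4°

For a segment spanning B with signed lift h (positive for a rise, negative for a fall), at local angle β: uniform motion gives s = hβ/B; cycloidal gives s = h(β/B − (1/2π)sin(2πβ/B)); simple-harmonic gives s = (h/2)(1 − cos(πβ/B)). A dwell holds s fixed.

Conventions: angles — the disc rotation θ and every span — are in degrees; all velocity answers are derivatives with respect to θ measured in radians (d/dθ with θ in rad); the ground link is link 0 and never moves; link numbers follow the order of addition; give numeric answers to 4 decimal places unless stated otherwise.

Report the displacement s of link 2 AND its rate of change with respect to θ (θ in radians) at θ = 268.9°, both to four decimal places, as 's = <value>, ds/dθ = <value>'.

seg 1 [0°–76.3°] cycloidal, h=20: full span → s += 20 → s = 20.0000
seg 2 [76.3°–244.8°] dwell: s stays 20.0000
seg 3 [244.8°–265.9°] uniform, h=-6: full span → s += -6 → s = 14.0000
seg 4 [265.9°–326.6°] simple-harmonic, h=-14: θ=268.9° here. β=3, B=60.7. -14/2·(1 − cos(π·0.0494)) = -0.0842 → s = 13.9158
velocity in seg [265.9°–326.6°] (simple-harmonic), θ in radians: β = 3° = 0.0524 rad, B = 60.7° = 1.0594 rad; ds/dθ = (πh/(2B)) sin(πβ/B) = (π·(-14)/(2·1.0594)) sin(π·0.0494) = -3.210095 mm/rad

s = 13.9158, ds/dθ = -3.2101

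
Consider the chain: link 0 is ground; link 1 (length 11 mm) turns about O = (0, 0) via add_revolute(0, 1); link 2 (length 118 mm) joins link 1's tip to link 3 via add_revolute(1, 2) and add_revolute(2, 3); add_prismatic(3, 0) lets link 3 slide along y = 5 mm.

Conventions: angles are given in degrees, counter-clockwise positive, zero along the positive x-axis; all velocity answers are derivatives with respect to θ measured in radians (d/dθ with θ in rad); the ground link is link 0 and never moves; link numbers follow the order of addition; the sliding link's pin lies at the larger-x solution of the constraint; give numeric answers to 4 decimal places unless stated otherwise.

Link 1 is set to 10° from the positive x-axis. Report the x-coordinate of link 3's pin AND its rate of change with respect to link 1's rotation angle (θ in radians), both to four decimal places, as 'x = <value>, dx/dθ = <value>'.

geometry: r = 11 mm, L = 118 mm, e = 5 mm
crank pin P = (r cos θ, r sin θ) = (10.832885, 1.910130)
h = r sin θ − e = 1.910130 − 5 = -3.089870
x = r cos θ + √(L² − h²) = 10.832885 + 117.959538 = 128.792424
dx/dθ = −r sin θ − h·r cos θ/√(L² − h²) (θ in radians; h = -3.089870) = -1.626370

x = 128.7924, dx/dθ = -1.6264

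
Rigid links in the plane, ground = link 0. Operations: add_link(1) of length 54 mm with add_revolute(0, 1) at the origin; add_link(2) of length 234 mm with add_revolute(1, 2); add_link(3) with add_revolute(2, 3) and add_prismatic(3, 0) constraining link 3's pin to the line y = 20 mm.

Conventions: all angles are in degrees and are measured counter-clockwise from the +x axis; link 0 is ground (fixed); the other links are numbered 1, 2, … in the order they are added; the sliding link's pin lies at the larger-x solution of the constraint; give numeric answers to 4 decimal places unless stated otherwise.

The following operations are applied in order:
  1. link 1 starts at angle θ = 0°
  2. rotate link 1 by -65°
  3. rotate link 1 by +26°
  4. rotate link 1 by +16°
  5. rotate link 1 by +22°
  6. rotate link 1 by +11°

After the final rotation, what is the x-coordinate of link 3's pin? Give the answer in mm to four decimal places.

geometry: r = 54 mm, L = 234 mm, e = 20 mm; θ starts at 0°
rotate link 1 by -65°: θ ← 0° -65° = -65°
rotate link 1 by +26°: θ ← -65° +26° = -39°
rotate link 1 by +16°: θ ← -39° +16° = -23°
rotate link 1 by +22°: θ ← -23° +22° = -1°
rotate link 1 by +11°: θ ← -1° +11° = 10°
crank pin P = (r cos θ, r sin θ) = (53.179619, 9.377002)
h = r sin θ − e = 9.377002 − 20 = -10.622998
x = r cos θ + √(L² − h²) = 53.179619 + 233.758747 = 286.938366

286.9384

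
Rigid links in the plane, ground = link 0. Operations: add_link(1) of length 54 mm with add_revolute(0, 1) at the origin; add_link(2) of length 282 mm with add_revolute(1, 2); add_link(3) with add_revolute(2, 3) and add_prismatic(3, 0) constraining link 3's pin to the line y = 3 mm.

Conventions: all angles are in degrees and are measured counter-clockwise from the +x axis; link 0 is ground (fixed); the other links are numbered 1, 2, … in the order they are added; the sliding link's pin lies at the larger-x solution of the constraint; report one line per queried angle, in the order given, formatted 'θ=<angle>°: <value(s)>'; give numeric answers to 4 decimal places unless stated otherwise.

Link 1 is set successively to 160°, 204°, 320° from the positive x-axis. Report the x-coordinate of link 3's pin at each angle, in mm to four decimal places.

geometry: r = 54 mm, L = 282 mm, e = 3 mm
θ=160°: crank pin P = (r cos θ, r sin θ) = (-50.743402, 18.469088)
θ=160°: h = r sin θ − e = 18.469088 − 3 = 15.469088
θ=160°: x = r cos θ + √(L² − h²) = -50.743402 + 281.575403 = 230.832001
θ=204°: crank pin P = (r cos θ, r sin θ) = (-49.331455, -21.963779)
θ=204°: h = r sin θ − e = -21.963779 − 3 = -24.963779
θ=204°: x = r cos θ + √(L² − h²) = -49.331455 + 280.892879 = 231.561425
θ=320°: crank pin P = (r cos θ, r sin θ) = (41.366400, -34.710531)
θ=320°: h = r sin θ − e = -34.710531 − 3 = -37.710531
θ=320°: x = r cos θ + √(L² − h²) = 41.366400 + 279.467200 = 320.833600

θ=160°: 230.8320
θ=204°: 231.5614
θ=320°: 320.8336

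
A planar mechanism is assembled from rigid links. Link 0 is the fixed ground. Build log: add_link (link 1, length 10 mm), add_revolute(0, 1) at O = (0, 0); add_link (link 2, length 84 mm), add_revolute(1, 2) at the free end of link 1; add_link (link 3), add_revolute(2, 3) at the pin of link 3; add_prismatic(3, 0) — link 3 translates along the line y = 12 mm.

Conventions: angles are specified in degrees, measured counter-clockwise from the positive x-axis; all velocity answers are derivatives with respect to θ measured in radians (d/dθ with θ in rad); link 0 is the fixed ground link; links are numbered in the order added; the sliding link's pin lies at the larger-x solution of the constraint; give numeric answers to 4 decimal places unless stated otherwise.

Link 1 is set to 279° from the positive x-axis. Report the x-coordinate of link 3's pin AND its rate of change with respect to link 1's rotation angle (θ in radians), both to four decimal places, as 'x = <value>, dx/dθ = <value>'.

geometry: r = 10 mm, L = 84 mm, e = 12 mm
crank pin P = (r cos θ, r sin θ) = (1.564345, -9.876883)
h = r sin θ − e = -9.876883 − 12 = -21.876883
x = r cos θ + √(L² − h²) = 1.564345 + 81.101184 = 82.665528
dx/dθ = −r sin θ − h·r cos θ/√(L² − h²) (θ in radians; h = -21.876883) = 10.298862

x = 82.6655, dx/dθ = 10.2989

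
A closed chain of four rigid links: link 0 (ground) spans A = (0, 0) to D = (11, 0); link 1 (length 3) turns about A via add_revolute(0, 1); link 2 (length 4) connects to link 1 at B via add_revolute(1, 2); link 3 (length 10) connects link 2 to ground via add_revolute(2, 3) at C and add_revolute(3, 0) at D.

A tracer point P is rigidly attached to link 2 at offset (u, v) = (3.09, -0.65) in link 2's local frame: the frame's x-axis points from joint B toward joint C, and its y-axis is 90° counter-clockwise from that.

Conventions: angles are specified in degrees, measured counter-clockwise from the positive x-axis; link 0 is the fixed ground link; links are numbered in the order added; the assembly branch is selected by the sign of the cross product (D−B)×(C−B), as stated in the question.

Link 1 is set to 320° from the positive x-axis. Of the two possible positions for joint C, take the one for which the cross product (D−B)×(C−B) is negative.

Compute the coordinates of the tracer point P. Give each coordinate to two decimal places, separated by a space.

A=(0,0), D=(11.00,0)
B = A + 3.00·(cos320°, sin320°) = (2.2981, -1.9284)
|BD| = 8.9130
circle(B,4.00) ∩ circle(D,10.00): a=-0.2557, h=3.9918
  candidates: C₊=(1.1848,1.9136) cross=35.579; C₋=(2.9121,-5.8810) cross=-35.579
  branch - wants cross < 0 → take C=(2.9121,-5.8810) (cross=-35.579)
ex = (C−B)/|BC| = (0.1535,-0.9882); ey = (0.9882,0.1535)
P = B + 3.09·ex + -0.65·ey = (2.1301,-5.0815)

2.13 -5.08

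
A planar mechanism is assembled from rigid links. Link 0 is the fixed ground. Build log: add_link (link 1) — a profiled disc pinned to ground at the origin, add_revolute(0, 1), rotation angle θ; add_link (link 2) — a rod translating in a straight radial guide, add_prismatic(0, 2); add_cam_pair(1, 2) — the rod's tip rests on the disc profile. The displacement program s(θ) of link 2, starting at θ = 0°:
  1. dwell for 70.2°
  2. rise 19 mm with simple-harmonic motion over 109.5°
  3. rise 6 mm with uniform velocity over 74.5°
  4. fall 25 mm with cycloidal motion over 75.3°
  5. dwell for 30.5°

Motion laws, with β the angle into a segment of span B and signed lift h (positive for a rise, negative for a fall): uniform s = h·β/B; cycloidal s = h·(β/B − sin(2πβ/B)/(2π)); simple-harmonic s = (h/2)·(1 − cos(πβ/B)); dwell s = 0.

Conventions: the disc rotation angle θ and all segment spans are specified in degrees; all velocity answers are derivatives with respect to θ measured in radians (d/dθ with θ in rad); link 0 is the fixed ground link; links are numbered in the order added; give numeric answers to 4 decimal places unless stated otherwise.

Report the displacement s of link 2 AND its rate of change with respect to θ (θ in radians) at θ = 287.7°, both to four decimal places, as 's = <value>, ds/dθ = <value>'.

seg 1 [0°–70.2°] dwell: s stays 0.0000
seg 2 [70.2°–179.7°] simple-harmonic, h=19: full span → s += 19 → s = 19.0000
seg 3 [179.7°–254.2°] uniform, h=6: full span → s += 6 → s = 25.0000
seg 4 [254.2°–329.5°] cycloidal, h=-25: θ=287.7° here. β=33.5, B=75.3. -25·(0.4449 − sin(2π·0.4449)/(2π)) = -9.7717 → s = 15.2283
velocity in seg [254.2°–329.5°] (cycloidal), θ in radians: β = 33.5° = 0.5847 rad, B = 75.3° = 1.3142 rad; ds/dθ = (h/B)(1 − cos(2πβ/B)) = ((-25)/1.3142)(1 − cos(2π·0.4449)) = -36.915836 mm/rad

s = 15.2283, ds/dθ = -36.9158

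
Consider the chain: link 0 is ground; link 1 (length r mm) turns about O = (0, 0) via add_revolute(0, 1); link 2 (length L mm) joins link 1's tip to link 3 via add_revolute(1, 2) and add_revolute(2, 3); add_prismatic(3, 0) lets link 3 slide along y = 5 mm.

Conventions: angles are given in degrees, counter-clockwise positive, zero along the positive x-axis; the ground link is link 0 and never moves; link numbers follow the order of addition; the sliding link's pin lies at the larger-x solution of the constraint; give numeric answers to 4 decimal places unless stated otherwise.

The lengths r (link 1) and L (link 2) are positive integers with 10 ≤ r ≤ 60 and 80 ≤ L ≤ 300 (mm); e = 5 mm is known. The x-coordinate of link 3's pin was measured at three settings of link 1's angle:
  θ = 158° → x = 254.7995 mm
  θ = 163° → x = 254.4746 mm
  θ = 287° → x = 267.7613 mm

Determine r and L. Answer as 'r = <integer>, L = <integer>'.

constraint per measurement: (x − r cos θ)² + (r sin θ − e)² = L²
subtracting the θ₁ and θ₂ equations cancels the r² and L² terms:
r = (x₁² − x₂²) / (2[(x₁cos θ₁ + e sin θ₁) − (x₂cos θ₂ + e sin θ₂)]) = 11.0009 → r = 11
L² = (x₁ − r cos θ₁)² + (r sin θ₁ − e)² = 70224.9901 → L = 265.0000 → L = 265
check at θ₃=287°: x = 267.7613 (printed 267.7613) ✓

r = 11, L = 265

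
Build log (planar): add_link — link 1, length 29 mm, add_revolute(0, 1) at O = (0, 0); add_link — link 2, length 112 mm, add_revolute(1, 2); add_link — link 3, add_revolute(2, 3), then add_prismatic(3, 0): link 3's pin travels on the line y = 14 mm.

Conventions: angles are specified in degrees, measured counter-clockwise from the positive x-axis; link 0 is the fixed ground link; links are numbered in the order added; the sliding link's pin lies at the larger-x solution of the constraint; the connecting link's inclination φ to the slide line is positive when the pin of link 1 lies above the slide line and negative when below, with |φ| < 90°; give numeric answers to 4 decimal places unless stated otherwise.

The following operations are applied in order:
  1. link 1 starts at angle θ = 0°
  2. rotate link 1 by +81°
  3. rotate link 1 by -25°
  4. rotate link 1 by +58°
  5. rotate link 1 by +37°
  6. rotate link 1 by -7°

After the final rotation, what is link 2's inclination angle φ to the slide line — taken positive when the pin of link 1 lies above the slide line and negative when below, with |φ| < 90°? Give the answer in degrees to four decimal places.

geometry: r = 29 mm, L = 112 mm, e = 14 mm; θ starts at 0°
rotate link 1 by +81°: θ ← 0° +81° = 81°
rotate link 1 by -25°: θ ← 81° -25° = 56°
rotate link 1 by +58°: θ ← 56° +58° = 114°
rotate link 1 by +37°: θ ← 114° +37° = 151°
rotate link 1 by -7°: θ ← 151° -7° = 144°
h = r sin θ − e = 17.045772 − 14 = 3.045772
sin φ = h / L = 3.045772 / 112 = 0.02719440
φ = arcsin(0.02719440) = 1.558316°

1.5583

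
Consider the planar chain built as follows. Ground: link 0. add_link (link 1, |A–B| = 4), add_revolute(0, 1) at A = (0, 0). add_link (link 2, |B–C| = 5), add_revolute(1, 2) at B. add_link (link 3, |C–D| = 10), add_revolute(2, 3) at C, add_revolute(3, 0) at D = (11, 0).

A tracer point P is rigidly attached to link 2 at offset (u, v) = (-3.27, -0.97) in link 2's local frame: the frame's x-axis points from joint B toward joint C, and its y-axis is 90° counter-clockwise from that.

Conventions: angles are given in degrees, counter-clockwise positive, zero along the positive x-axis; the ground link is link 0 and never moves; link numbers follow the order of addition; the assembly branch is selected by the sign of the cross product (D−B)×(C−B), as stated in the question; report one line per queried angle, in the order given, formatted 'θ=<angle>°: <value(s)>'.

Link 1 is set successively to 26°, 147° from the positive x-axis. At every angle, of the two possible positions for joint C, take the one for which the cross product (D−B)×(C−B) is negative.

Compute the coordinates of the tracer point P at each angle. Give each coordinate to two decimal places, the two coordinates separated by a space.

A=(0,0), D=(11.00,0)
θ=26°: B = A + 4.00·(cos26°, sin26°) = (3.5952, 1.7535)
θ=26°: |BD| = 7.6096
θ=26°: circle(B,5.00) ∩ circle(D,10.00): a=-1.1232, h=4.8722
θ=26°:   candidates: C₊=(3.6249,6.7534) cross=37.076; C₋=(1.3795,-2.7288) cross=-37.076
θ=26°:   branch - wants cross < 0 → take C=(1.3795,-2.7288) (cross=-37.076)
θ=26°: ex = (C−B)/|BC| = (-0.4431,-0.8965); ey = (0.8965,-0.4431)
θ=26°: P = B + -3.27·ex + -0.97·ey = (4.1747,5.1147)
θ=147°: B = A + 4.00·(cos147°, sin147°) = (-3.3547, 2.1786)
θ=147°: |BD| = 14.5191
θ=147°: circle(B,5.00) ∩ circle(D,10.00): a=4.6767, h=1.7687
θ=147°:   candidates: C₊=(1.5345,3.2255) cross=25.680; C₋=(1.0037,-0.2719) cross=-25.680
θ=147°:   branch - wants cross < 0 → take C=(1.0037,-0.2719) (cross=-25.680)
θ=147°: ex = (C−B)/|BC| = (0.8717,-0.4901); ey = (0.4901,0.8717)
θ=147°: P = B + -3.27·ex + -0.97·ey = (-6.6804,2.9356)

θ=26°: 4.17 5.11
θ=147°: -6.68 2.94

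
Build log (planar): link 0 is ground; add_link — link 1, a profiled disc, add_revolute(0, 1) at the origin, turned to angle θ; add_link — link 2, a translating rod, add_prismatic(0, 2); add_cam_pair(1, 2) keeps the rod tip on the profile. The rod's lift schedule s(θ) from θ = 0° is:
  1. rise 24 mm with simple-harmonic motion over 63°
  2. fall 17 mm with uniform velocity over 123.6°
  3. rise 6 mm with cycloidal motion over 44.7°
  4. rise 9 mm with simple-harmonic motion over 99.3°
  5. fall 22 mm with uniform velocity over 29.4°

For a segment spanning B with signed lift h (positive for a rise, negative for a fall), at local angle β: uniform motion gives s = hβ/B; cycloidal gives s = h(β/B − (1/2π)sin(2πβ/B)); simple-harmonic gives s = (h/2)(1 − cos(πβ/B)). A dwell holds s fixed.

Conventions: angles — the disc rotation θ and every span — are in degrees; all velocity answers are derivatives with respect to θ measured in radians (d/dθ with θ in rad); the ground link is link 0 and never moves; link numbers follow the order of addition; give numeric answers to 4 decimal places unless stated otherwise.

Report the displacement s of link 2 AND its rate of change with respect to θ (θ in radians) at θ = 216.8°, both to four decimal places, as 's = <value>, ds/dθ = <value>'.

seg 1 [0°–63°] simple-harmonic, h=24: full span → s += 24 → s = 24.0000
seg 2 [63°–186.6°] uniform, h=-17: full span → s += -17 → s = 7.0000
seg 3 [186.6°–231.3°] cycloidal, h=6: θ=216.8° here. β=30.2, B=44.7. 6·(0.6756 − sin(2π·0.6756)/(2π)) = 4.9062 → s = 11.9062
velocity in seg [186.6°–231.3°] (cycloidal), θ in radians: β = 30.2° = 0.5271 rad, B = 44.7° = 0.7802 rad; ds/dθ = (h/B)(1 − cos(2πβ/B)) = (6/0.7802)(1 − cos(2π·0.6756)) = 11.155703 mm/rad

s = 11.9062, ds/dθ = 11.1557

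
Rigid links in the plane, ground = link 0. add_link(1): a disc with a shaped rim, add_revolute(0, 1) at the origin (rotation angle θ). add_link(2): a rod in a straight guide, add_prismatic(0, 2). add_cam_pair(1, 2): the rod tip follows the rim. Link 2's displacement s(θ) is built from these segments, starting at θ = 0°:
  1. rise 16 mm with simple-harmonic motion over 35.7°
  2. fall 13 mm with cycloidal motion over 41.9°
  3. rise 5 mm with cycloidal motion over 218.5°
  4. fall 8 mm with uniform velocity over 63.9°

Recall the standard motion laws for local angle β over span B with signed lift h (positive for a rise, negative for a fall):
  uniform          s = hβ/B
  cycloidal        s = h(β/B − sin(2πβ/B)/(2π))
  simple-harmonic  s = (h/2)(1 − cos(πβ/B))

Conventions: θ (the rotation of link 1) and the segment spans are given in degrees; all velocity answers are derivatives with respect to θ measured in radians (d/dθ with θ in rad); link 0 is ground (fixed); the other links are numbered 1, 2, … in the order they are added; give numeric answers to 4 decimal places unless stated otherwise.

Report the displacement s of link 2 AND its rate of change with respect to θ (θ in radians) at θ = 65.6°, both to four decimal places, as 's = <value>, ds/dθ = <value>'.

segment 1 (0° to 35.7°, simple-harmonic, h = 16) is passed completely: s = 0.0000 + (16) = 16.0000
θ = 65.6° falls in segment 2 (35.7° to 77.6°, cycloidal, h = -13): β = 65.6 − 35.7 = 29.9°, B = 41.9°; Δs = -13·(0.7136 − sin(2π·0.7136)/(2π)) = -11.2920; s = 16.0000 − 11.2920 = 4.7080
velocity in seg [35.7°–77.6°] (cycloidal), θ in radians: β = 29.9° = 0.5219 rad, B = 41.9° = 0.7313 rad; ds/dθ = (h/B)(1 − cos(2πβ/B)) = ((-13)/0.7313)(1 − cos(2π·0.7136)) = -21.806647 mm/rad

s = 4.7080, ds/dθ = -21.8066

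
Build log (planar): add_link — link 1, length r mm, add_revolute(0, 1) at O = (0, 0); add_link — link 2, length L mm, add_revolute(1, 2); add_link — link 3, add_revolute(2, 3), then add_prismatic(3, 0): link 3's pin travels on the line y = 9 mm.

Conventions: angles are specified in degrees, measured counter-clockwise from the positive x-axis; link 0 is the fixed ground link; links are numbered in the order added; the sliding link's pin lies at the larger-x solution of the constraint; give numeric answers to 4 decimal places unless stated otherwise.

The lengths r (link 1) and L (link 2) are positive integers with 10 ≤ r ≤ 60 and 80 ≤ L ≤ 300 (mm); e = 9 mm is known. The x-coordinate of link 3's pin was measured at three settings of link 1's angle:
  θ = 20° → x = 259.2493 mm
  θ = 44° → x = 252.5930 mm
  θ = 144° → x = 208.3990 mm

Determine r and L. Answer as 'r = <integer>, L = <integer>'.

constraint per measurement: (x − r cos θ)² + (r sin θ − e)² = L²
subtracting the θ₁ and θ₂ equations cancels the r² and L² terms:
r = (x₁² − x₂²) / (2[(x₁cos θ₁ + e sin θ₁) − (x₂cos θ₂ + e sin θ₂)]) = 29.0001 → r = 29
L² = (x₁ − r cos θ₁)² + (r sin θ₁ − e)² = 53824.0151 → L = 232.0000 → L = 232
check at θ₃=144°: x = 208.3990 (printed 208.3990) ✓

r = 29, L = 232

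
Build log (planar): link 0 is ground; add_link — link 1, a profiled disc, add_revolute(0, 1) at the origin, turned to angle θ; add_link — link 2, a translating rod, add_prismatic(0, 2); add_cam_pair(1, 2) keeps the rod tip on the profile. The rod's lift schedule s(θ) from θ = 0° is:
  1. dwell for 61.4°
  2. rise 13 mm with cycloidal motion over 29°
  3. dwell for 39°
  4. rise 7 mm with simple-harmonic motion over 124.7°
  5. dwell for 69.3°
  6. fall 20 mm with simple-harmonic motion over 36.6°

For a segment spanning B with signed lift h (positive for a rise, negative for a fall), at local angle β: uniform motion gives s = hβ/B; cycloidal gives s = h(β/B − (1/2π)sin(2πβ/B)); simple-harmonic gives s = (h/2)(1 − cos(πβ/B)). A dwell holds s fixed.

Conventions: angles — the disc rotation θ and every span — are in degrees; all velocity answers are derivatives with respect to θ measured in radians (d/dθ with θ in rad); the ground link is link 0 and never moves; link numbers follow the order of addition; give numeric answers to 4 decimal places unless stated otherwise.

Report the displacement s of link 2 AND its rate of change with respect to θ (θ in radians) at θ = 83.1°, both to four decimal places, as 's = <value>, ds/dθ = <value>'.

seg 1 [0°–61.4°] dwell: s stays 0.0000
seg 2 [61.4°–90.4°] cycloidal, h=13: θ=83.1° here. β=21.7, B=29. 13·(0.7483 − sin(2π·0.7483)/(2π)) = 11.7965 → s = 11.7965
velocity in seg [61.4°–90.4°] (cycloidal), θ in radians: β = 21.7° = 0.3787 rad, B = 29° = 0.5061 rad; ds/dθ = (h/B)(1 − cos(2πβ/B)) = (13/0.5061)(1 − cos(2π·0.7483)) = 25.962550 mm/rad

s = 11.7965, ds/dθ = 25.9625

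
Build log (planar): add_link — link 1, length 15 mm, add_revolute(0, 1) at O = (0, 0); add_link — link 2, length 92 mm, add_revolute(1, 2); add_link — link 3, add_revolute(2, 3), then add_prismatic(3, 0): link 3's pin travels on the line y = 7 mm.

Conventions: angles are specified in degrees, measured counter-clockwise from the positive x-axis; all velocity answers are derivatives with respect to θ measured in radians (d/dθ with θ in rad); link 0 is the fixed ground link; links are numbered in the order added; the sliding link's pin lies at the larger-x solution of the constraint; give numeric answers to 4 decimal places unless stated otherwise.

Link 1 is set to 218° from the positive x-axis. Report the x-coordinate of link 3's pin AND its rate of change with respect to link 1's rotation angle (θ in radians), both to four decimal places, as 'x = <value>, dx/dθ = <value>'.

geometry: r = 15 mm, L = 92 mm, e = 7 mm
crank pin P = (r cos θ, r sin θ) = (-11.820161, -9.234922)
h = r sin θ − e = -9.234922 − 7 = -16.234922
x = r cos θ + √(L² − h²) = -11.820161 + 90.556211 = 78.736049
dx/dθ = −r sin θ − h·r cos θ/√(L² − h²) (θ in radians; h = -16.234922) = 7.115803

x = 78.7360, dx/dθ = 7.1158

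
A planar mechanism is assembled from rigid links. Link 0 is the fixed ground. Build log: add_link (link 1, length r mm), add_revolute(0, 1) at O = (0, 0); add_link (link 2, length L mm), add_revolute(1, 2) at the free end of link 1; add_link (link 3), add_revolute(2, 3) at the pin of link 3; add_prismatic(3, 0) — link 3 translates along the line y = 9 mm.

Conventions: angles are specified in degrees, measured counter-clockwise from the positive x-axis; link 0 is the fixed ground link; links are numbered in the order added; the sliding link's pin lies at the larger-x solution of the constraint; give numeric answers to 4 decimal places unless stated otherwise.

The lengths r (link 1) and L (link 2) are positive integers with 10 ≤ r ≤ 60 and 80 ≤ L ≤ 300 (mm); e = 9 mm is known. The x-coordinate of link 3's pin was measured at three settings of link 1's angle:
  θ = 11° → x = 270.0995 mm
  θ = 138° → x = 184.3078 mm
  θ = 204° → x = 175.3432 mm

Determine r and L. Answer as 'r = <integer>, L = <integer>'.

constraint per measurement: (x − r cos θ)² + (r sin θ − e)² = L²
subtracting the θ₁ and θ₂ equations cancels the r² and L² terms:
r = (x₁² − x₂²) / (2[(x₁cos θ₁ + e sin θ₁) − (x₂cos θ₂ + e sin θ₂)]) = 49.0000 → r = 49
L² = (x₁ − r cos θ₁)² + (r sin θ₁ − e)² = 49284.0192 → L = 222.0000 → L = 222
check at θ₃=204°: x = 175.3432 (printed 175.3432) ✓

r = 49, L = 222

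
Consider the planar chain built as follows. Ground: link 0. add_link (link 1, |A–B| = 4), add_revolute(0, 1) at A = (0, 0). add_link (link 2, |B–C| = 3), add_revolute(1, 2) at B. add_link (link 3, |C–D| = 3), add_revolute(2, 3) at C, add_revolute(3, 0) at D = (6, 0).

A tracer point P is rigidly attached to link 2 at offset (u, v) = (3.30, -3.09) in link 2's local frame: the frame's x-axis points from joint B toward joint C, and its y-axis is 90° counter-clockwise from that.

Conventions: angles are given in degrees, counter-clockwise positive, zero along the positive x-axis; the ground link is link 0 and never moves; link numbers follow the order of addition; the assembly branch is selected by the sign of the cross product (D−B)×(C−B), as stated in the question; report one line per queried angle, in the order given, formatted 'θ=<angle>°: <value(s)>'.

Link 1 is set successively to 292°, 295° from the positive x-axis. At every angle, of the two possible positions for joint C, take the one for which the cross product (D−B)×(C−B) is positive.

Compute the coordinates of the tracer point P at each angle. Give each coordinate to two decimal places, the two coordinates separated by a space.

A=(0,0), D=(6.00,0)
θ=292°: B = A + 4.00·(cos292°, sin292°) = (1.4984, -3.7087)
θ=292°: |BD| = 5.8326
θ=292°: circle(B,3.00) ∩ circle(D,3.00): a=2.9163, h=0.7038
θ=292°:   candidates: C₊=(3.3017,-1.3112) cross=4.105; C₋=(4.1967,-2.3975) cross=-4.105
θ=292°:   branch + wants cross > 0 → take C=(3.3017,-1.3112) (cross=4.105)
θ=292°: ex = (C−B)/|BC| = (0.6011,0.7992); ey = (-0.7992,0.6011)
θ=292°: P = B + 3.30·ex + -3.09·ey = (5.9515,-2.9288)
θ=295°: B = A + 4.00·(cos295°, sin295°) = (1.6905, -3.6252)
θ=295°: |BD| = 5.6315
θ=295°: circle(B,3.00) ∩ circle(D,3.00): a=2.8158, h=1.0351
θ=295°:   candidates: C₊=(3.1789,-1.0205) cross=5.829; C₋=(4.5116,-2.6047) cross=-5.829
θ=295°:   branch + wants cross > 0 → take C=(3.1789,-1.0205) (cross=5.829)
θ=295°: ex = (C−B)/|BC| = (0.4961,0.8682); ey = (-0.8682,0.4961)
θ=295°: P = B + 3.30·ex + -3.09·ey = (6.0106,-2.2931)

θ=292°: 5.95 -2.93
θ=295°: 6.01 -2.29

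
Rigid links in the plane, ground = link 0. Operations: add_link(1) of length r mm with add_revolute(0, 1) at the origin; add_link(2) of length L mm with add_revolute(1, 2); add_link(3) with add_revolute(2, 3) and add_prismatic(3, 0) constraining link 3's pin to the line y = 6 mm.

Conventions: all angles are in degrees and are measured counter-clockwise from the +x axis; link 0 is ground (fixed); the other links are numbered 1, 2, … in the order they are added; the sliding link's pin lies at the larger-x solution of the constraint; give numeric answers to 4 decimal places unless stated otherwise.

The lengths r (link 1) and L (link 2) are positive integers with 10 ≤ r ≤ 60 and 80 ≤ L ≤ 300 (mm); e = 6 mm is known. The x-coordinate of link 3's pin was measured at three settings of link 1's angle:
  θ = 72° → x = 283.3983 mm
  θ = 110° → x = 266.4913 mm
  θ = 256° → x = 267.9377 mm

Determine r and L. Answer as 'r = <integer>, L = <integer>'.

constraint per measurement: (x − r cos θ)² + (r sin θ − e)² = L²
subtracting the θ₁ and θ₂ equations cancels the r² and L² terms:
r = (x₁² − x₂²) / (2[(x₁cos θ₁ + e sin θ₁) − (x₂cos θ₂ + e sin θ₂)]) = 26.0000 → r = 26
L² = (x₁ − r cos θ₁)² + (r sin θ₁ − e)² = 76175.9725 → L = 276.0000 → L = 276
check at θ₃=256°: x = 267.9377 (printed 267.9377) ✓

r = 26, L = 276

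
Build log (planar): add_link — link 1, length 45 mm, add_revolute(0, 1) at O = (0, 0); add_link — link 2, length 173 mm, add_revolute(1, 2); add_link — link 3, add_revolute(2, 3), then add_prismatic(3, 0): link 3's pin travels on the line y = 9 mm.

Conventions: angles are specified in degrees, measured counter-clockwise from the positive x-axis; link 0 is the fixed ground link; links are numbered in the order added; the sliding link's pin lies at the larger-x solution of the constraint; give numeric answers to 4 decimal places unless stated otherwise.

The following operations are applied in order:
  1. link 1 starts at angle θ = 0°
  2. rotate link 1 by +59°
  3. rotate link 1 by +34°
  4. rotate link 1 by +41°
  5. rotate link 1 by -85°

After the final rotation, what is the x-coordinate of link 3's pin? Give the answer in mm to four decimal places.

geometry: r = 45 mm, L = 173 mm, e = 9 mm; θ starts at 0°
rotate link 1 by +59°: θ ← 0° +59° = 59°
rotate link 1 by +34°: θ ← 59° +34° = 93°
rotate link 1 by +41°: θ ← 93° +41° = 134°
rotate link 1 by -85°: θ ← 134° -85° = 49°
crank pin P = (r cos θ, r sin θ) = (29.522656, 33.961931)
h = r sin θ − e = 33.961931 − 9 = 24.961931
x = r cos θ + √(L² − h²) = 29.522656 + 171.189667 = 200.712323

200.7123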